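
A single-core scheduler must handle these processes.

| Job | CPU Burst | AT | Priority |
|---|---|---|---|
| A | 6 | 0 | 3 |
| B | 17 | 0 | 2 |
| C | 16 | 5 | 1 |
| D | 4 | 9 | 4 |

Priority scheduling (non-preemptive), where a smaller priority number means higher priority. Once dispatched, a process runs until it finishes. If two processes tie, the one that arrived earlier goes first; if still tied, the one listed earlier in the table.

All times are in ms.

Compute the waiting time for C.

12

Timeline: | B 0-17 | C 17-33 | A 33-39 | D 39-43 |
Completion: A=39  B=17  C=33  D=43
Waiting(C) = turnaround − burst = 28 − 16 = 12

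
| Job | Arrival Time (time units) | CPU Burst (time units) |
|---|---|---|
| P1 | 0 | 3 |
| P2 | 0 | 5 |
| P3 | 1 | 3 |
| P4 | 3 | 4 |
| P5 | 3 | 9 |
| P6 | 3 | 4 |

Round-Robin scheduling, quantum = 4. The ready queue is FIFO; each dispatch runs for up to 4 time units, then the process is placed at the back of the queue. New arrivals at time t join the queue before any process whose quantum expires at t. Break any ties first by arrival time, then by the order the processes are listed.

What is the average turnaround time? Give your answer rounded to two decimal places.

Gantt: | P1 0-3 | P2 3-7 | P3 7-10 | P4 10-14 | P5 14-18 | P6 18-22 | P2 22-23 | P5 23-28 |
Completion: P1=3  P2=23  P3=10  P4=14  P5=28  P6=22
Turnaround times: P1=3, P2=23, P3=9, P4=11, P5=25, P6=19
Average turnaround = (3+23+9+11+25+19) / 6 = 90/6 = 15.00

15.00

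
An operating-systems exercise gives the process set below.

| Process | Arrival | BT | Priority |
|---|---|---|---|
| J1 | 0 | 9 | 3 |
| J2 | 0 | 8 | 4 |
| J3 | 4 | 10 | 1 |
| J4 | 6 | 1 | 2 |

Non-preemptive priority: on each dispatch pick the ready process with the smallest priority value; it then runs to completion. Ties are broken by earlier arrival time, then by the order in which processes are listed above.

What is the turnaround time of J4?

14

Gantt: | J1 0-9 | J3 9-19 | J4 19-20 | J2 20-28 |
Completion: J1=9  J2=28  J3=19  J4=20
Turnaround (C−A): J1=9  J2=28  J3=15  J4=14
Turnaround(J4) = completion − arrival = 20 − 6 = 14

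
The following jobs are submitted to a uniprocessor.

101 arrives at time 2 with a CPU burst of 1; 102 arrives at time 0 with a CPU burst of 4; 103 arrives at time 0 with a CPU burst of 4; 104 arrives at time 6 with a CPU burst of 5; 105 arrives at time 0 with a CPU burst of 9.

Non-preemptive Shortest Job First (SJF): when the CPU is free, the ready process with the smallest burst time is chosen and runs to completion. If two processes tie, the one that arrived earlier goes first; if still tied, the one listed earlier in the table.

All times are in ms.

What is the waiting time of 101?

Schedule: | 102 0-4 | 101 4-5 | 103 5-9 | 104 9-14 | 105 14-23 |
Completion: 101=5  102=4  103=9  104=14  105=23
Turnaround (C−A): 101=3  102=4  103=9  104=8  105=23
Waiting(101) = turnaround − burst = 3 − 1 = 2

2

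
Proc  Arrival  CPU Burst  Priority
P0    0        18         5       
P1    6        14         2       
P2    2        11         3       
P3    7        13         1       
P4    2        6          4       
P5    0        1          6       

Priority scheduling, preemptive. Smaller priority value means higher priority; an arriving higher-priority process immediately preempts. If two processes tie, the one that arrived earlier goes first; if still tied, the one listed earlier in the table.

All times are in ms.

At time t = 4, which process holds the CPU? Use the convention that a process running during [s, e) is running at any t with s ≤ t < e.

Schedule: | P0 0-2 | P2 2-6 | P1 6-7 | P3 7-20 | P1 20-33 | P2 33-40 | P4 40-46 | P0 46-62 | P5 62-63 |
Completion: P0=62  P1=33  P2=40  P3=20  P4=46  P5=63
Turnaround (C−A): P0=62  P1=27  P2=38  P3=13  P4=44  P5=63

P2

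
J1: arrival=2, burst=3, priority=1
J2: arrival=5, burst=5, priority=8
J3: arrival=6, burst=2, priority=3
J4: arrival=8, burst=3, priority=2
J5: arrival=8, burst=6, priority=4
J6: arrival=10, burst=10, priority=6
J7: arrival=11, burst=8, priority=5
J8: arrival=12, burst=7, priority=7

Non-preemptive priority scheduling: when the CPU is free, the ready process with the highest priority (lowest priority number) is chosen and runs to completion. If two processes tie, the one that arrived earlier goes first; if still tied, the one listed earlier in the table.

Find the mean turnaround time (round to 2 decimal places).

Schedule: | idle 0-2 | J1 2-5 | J2 5-10 | J4 10-13 | J3 13-15 | J5 15-21 | J7 21-29 | J6 29-39 | J8 39-46 |
Completion: J1=5  J2=10  J3=15  J4=13  J5=21  J6=39  J7=29  J8=46
Turnaround times: J1=3, J2=5, J3=9, J4=5, J5=13, J6=29, J7=18, J8=34
Average turnaround = (3+5+9+5+13+29+18+34) / 8 = 116/8 = 14.50

14.50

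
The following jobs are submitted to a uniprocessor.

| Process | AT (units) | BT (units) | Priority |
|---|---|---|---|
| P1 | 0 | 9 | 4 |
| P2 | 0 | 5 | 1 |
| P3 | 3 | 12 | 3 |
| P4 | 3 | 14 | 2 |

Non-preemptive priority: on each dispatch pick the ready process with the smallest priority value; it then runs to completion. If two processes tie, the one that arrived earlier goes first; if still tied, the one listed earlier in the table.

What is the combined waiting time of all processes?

49

Schedule: | P2 0-5 | P4 5-19 | P3 19-31 | P1 31-40 |
Completion: P1=40  P2=5  P3=31  P4=19
Waiting = turnaround − burst: P1=31, P2=0, P3=16, P4=2
Total waiting = 31 + 0 + 16 + 2 = 49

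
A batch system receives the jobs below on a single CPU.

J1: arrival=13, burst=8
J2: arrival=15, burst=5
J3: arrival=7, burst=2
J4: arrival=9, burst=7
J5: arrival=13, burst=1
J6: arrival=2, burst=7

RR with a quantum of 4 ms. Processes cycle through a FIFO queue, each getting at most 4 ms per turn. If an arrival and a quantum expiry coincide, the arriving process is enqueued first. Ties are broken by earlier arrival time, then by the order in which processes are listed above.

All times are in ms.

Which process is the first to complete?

J6

Gantt: | idle 0-2 | J6 2-9 | J3 9-11 | J4 11-15 | J1 15-19 | J5 19-20 | J2 20-24 | J4 24-27 | J1 27-31 | J2 31-32 |
Completion: J1=31  J2=32  J3=11  J4=27  J5=20  J6=9
Turnaround (C−A): J1=18  J2=17  J3=4  J4=18  J5=7  J6=7
Finish order: J6 → J3 → J5 → J4 → J1 → J2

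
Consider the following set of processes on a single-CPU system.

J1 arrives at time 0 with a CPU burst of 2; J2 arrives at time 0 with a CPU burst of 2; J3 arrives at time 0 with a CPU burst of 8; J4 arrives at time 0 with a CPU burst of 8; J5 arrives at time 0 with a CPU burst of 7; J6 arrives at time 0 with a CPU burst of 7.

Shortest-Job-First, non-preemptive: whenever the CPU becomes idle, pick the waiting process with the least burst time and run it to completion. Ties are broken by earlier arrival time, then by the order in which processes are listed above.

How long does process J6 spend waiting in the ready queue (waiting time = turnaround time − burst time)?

Schedule: | J1 0-2 | J2 2-4 | J5 4-11 | J6 11-18 | J3 18-26 | J4 26-34 |
Completion: J1=2  J2=4  J3=26  J4=34  J5=11  J6=18
Turnaround (C−A): J1=2  J2=4  J3=26  J4=34  J5=11  J6=18
Waiting(J6) = turnaround − burst = 18 − 7 = 11

11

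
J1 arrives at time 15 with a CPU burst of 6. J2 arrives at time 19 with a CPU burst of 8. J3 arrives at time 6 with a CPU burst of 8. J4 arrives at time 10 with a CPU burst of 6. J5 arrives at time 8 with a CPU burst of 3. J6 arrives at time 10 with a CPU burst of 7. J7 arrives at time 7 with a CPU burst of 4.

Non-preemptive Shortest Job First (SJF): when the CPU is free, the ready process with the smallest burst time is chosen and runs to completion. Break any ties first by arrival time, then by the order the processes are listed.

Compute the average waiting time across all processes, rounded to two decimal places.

11.86

Schedule: | idle 0-6 | J3 6-14 | J5 14-17 | J7 17-21 | J4 21-27 | J1 27-33 | J6 33-40 | J2 40-48 |
Completion: J1=33  J2=48  J3=14  J4=27  J5=17  J6=40  J7=21
Waiting times: J1=12, J2=21, J3=0, J4=11, J5=6, J6=23, J7=10
Average waiting = (12+21+0+11+6+23+10) / 7 = 83/7 = 11.86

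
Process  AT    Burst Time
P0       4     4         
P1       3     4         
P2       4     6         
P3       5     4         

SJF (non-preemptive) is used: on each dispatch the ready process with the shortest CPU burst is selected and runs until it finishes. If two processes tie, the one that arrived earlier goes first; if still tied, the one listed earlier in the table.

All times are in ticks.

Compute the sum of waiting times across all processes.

20

Schedule: | idle 0-3 | P1 3-7 | P0 7-11 | P3 11-15 | P2 15-21 |
Completion: P0=11  P1=7  P2=21  P3=15
Turnaround (C−A): P0=7  P1=4  P2=17  P3=10
Waiting = turnaround − burst: P0=3, P1=0, P2=11, P3=6
Total waiting = 3 + 0 + 11 + 6 = 20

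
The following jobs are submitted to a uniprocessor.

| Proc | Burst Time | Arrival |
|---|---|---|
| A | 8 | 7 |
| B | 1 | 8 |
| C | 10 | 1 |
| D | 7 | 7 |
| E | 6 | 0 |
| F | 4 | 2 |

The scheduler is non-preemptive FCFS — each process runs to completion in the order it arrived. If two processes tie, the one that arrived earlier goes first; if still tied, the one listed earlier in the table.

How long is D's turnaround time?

Schedule: | E 0-6 | C 6-16 | F 16-20 | A 20-28 | D 28-35 | B 35-36 |
Completion: A=28  B=36  C=16  D=35  E=6  F=20
Turnaround (C−A): A=21  B=28  C=15  D=28  E=6  F=18
Turnaround(D) = completion − arrival = 35 − 7 = 28

28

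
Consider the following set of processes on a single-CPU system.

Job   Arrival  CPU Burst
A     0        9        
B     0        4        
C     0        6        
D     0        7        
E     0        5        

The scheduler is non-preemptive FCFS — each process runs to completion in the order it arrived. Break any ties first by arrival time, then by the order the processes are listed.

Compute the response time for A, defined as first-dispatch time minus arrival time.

Timeline: | A 0-9 | B 9-13 | C 13-19 | D 19-26 | E 26-31 |
Completion: A=9  B=13  C=19  D=26  E=31
Turnaround (C−A): A=9  B=13  C=19  D=26  E=31
Response(A) = first start − arrival = 0 − 0 = 0

0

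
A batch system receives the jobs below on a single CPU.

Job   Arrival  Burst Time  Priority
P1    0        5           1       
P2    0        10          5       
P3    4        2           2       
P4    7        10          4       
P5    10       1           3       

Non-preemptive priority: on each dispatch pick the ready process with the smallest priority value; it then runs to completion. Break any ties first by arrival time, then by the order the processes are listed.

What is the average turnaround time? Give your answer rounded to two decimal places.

Gantt: | P1 0-5 | P3 5-7 | P4 7-17 | P5 17-18 | P2 18-28 |
Completion: P1=5  P2=28  P3=7  P4=17  P5=18
Turnaround (C−A): P1=5  P2=28  P3=3  P4=10  P5=8
Turnaround times: P1=5, P2=28, P3=3, P4=10, P5=8
Average turnaround = (5+28+3+10+8) / 5 = 54/5 = 10.80

10.80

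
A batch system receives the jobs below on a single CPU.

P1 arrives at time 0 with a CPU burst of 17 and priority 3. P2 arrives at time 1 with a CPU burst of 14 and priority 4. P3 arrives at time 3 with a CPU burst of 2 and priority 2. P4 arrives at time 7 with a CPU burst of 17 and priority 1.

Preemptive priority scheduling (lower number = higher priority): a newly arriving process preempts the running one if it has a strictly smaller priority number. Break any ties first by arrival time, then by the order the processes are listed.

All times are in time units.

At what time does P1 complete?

Schedule: | P1 0-3 | P3 3-5 | P1 5-7 | P4 7-24 | P1 24-36 | P2 36-50 |
Completion: P1=36  P2=50  P3=5  P4=24
Turnaround (C−A): P1=36  P2=49  P3=2  P4=17

36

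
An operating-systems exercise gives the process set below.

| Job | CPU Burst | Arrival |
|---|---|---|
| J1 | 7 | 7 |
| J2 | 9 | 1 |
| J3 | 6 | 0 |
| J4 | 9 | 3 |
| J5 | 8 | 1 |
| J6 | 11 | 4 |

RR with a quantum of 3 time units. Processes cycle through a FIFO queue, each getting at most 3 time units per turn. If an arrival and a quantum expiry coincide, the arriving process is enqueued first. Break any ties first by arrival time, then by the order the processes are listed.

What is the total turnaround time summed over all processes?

Gantt: | J3 0-3 | J2 3-6 | J5 6-9 | J4 9-12 | J3 12-15 | J6 15-18 | J2 18-21 | J1 21-24 | J5 24-27 | J4 27-30 | J6 30-33 | J2 33-36 | J1 36-39 | J5 39-41 | J4 41-44 | J6 44-47 | J1 47-48 | J6 48-50 |
Completion: J1=48  J2=36  J3=15  J4=44  J5=41  J6=50
Turnaround (C−A): J1=41  J2=35  J3=15  J4=41  J5=40  J6=46
Turnaround = completion − arrival: J1=41, J2=35, J3=15, J4=41, J5=40, J6=46
Total turnaround = 41 + 35 + 15 + 41 + 40 + 46 = 218

218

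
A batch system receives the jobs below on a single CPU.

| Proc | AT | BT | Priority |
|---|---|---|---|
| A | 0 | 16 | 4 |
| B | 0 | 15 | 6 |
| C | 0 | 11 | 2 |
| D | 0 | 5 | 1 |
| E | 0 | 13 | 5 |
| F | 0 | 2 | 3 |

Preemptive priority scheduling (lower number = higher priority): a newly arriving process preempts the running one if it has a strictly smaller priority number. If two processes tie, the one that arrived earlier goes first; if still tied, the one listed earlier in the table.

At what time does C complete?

Timeline: | D 0-5 | C 5-16 | F 16-18 | A 18-34 | E 34-47 | B 47-62 |
Completion: A=34  B=62  C=16  D=5  E=47  F=18
Turnaround (C−A): A=34  B=62  C=16  D=5  E=47  F=18

16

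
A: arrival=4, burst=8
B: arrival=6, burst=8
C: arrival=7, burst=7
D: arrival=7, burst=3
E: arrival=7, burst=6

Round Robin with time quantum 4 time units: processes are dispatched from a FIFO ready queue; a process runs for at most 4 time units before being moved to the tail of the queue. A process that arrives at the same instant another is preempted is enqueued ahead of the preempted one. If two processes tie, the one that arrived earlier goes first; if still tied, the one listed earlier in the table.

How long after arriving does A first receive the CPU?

0

Schedule: | idle 0-4 | A 4-8 | B 8-12 | C 12-16 | D 16-19 | E 19-23 | A 23-27 | B 27-31 | C 31-34 | E 34-36 |
Completion: A=27  B=31  C=34  D=19  E=36
Response(A) = first start − arrival = 4 − 4 = 0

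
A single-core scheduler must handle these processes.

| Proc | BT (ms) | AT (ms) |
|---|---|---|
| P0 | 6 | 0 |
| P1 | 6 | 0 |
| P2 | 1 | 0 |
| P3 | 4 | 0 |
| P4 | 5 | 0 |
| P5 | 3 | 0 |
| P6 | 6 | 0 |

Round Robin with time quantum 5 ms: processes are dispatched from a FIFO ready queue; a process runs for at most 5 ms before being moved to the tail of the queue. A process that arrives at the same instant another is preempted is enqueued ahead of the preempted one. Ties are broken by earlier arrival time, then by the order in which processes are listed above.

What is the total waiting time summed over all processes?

128

Timeline: | P0 0-5 | P1 5-10 | P2 10-11 | P3 11-15 | P4 15-20 | P5 20-23 | P6 23-28 | P0 28-29 | P1 29-30 | P6 30-31 |
Completion: P0=29  P1=30  P2=11  P3=15  P4=20  P5=23  P6=31
Turnaround (C−A): P0=29  P1=30  P2=11  P3=15  P4=20  P5=23  P6=31
Waiting = turnaround − burst: P0=23, P1=24, P2=10, P3=11, P4=15, P5=20, P6=25
Total waiting = 23 + 24 + 10 + 11 + 15 + 20 + 25 = 128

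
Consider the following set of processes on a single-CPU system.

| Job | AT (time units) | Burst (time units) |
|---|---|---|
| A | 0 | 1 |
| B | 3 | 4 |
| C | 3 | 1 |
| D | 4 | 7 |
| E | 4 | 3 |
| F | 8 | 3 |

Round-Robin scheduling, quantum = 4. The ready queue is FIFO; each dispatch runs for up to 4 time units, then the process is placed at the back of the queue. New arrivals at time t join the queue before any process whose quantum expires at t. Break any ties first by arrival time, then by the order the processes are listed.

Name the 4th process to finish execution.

Timeline: | A 0-1 | idle 1-3 | B 3-7 | C 7-8 | D 8-12 | E 12-15 | F 15-18 | D 18-21 |
Completion: A=1  B=7  C=8  D=21  E=15  F=18
Turnaround (C−A): A=1  B=4  C=5  D=17  E=11  F=10
Finish order: A → B → C → E → F → D

E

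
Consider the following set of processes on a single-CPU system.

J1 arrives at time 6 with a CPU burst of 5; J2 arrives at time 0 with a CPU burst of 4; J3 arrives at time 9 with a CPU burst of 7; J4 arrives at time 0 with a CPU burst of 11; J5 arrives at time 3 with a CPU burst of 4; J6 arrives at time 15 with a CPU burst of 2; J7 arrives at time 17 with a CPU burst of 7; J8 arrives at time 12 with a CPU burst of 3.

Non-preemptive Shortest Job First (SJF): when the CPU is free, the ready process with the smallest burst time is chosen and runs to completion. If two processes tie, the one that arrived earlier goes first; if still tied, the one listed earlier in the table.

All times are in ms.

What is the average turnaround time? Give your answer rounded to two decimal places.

Schedule: | J2 0-4 | J5 4-8 | J1 8-13 | J8 13-16 | J6 16-18 | J3 18-25 | J7 25-32 | J4 32-43 |
Completion: J1=13  J2=4  J3=25  J4=43  J5=8  J6=18  J7=32  J8=16
Turnaround (C−A): J1=7  J2=4  J3=16  J4=43  J5=5  J6=3  J7=15  J8=4
Turnaround times: J1=7, J2=4, J3=16, J4=43, J5=5, J6=3, J7=15, J8=4
Average turnaround = (7+4+16+43+5+3+15+4) / 8 = 97/8 = 12.13

12.13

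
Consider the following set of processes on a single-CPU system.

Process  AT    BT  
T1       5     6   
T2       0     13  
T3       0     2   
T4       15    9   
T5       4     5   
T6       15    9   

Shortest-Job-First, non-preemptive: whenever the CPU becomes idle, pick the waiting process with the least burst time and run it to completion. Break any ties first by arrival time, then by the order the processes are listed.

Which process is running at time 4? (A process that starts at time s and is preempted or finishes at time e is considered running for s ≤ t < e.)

Schedule: | T3 0-2 | T2 2-15 | T5 15-20 | T1 20-26 | T4 26-35 | T6 35-44 |
Completion: T1=26  T2=15  T3=2  T4=35  T5=20  T6=44
Turnaround (C−A): T1=21  T2=15  T3=2  T4=20  T5=16  T6=29

T2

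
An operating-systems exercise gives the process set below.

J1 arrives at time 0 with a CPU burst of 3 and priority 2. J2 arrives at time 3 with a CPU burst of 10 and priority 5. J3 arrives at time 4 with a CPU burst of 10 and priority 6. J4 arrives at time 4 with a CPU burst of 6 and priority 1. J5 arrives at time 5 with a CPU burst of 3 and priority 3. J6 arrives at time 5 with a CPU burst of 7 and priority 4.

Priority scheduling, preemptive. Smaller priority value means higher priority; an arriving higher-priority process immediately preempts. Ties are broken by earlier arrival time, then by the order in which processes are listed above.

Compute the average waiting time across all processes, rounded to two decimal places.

9.00

Gantt: | J1 0-3 | J2 3-4 | J4 4-10 | J5 10-13 | J6 13-20 | J2 20-29 | J3 29-39 |
Completion: J1=3  J2=29  J3=39  J4=10  J5=13  J6=20
Turnaround (C−A): J1=3  J2=26  J3=35  J4=6  J5=8  J6=15
Waiting times: J1=0, J2=16, J3=25, J4=0, J5=5, J6=8
Average waiting = (0+16+25+0+5+8) / 6 = 54/6 = 9.00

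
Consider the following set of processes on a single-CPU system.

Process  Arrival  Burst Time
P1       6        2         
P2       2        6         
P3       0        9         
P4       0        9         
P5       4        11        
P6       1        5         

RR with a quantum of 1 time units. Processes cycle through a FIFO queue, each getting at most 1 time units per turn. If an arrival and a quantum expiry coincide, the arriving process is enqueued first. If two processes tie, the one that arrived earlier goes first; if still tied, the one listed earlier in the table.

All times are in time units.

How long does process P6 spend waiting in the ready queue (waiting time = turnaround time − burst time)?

18

Gantt: | P3 0-1 | P4 1-2 | P6 2-3 | P3 3-4 | P2 4-5 | P4 5-6 | P6 6-7 | P5 7-8 | P3 8-9 | P2 9-10 | P1 10-11 | P4 11-12 | P6 12-13 | P5 13-14 | P3 14-15 | P2 15-16 | P1 16-17 | P4 17-18 | P6 18-19 | P5 19-20 | P3 20-21 | P2 21-22 | P4 22-23 | P6 23-24 | P5 24-25 | P3 25-26 | P2 26-27 | P4 27-28 | P5 28-29 | P3 29-30 | P2 30-31 | P4 31-32 | P5 32-33 | P3 33-34 | P4 34-35 | P5 35-36 | P3 36-37 | P4 37-38 | P5 38-42 |
Completion: P1=17  P2=31  P3=37  P4=38  P5=42  P6=24
Waiting(P6) = turnaround − burst = 23 − 5 = 18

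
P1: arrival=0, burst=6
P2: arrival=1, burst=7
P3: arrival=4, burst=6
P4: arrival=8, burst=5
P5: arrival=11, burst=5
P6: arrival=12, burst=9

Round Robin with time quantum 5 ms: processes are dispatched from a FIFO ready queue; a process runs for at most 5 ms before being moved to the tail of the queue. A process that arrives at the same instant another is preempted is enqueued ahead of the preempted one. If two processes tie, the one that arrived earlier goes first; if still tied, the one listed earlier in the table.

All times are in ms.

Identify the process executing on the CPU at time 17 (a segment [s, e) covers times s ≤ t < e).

P4

Gantt: | P1 0-5 | P2 5-10 | P3 10-15 | P1 15-16 | P4 16-21 | P2 21-23 | P5 23-28 | P6 28-33 | P3 33-34 | P6 34-38 |
Completion: P1=16  P2=23  P3=34  P4=21  P5=28  P6=38
Turnaround (C−A): P1=16  P2=22  P3=30  P4=13  P5=17  P6=26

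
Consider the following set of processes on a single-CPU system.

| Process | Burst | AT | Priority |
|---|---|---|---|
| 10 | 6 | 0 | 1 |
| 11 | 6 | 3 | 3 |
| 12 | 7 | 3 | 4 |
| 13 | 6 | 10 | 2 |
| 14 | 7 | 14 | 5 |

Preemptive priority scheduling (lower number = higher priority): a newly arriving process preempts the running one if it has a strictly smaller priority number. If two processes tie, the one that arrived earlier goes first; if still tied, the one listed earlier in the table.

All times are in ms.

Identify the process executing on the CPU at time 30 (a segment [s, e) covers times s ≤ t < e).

14

Gantt: | 10 0-6 | 11 6-10 | 13 10-16 | 11 16-18 | 12 18-25 | 14 25-32 |
Completion: 10=6  11=18  12=25  13=16  14=32
Turnaround (C−A): 10=6  11=15  12=22  13=6  14=18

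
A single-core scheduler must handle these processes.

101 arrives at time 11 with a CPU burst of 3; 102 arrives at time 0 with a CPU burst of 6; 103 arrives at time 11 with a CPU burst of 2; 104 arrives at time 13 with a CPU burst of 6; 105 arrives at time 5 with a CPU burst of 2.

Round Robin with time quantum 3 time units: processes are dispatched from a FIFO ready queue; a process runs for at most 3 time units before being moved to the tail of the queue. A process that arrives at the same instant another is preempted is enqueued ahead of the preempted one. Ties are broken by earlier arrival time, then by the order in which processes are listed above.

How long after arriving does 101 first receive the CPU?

0

Gantt: | 102 0-6 | 105 6-8 | idle 8-11 | 101 11-14 | 103 14-16 | 104 16-22 |
Completion: 101=14  102=6  103=16  104=22  105=8
Turnaround (C−A): 101=3  102=6  103=5  104=9  105=3
Response(101) = first start − arrival = 11 − 11 = 0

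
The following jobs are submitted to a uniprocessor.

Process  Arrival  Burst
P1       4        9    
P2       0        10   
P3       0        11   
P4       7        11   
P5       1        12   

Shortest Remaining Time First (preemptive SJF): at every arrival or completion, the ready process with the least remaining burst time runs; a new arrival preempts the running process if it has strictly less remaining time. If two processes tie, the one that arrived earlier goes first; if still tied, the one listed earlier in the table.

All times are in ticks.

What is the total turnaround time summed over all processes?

Schedule: | P2 0-10 | P1 10-19 | P3 19-30 | P4 30-41 | P5 41-53 |
Completion: P1=19  P2=10  P3=30  P4=41  P5=53
Turnaround (C−A): P1=15  P2=10  P3=30  P4=34  P5=52
Turnaround = completion − arrival: P1=15, P2=10, P3=30, P4=34, P5=52
Total turnaround = 15 + 10 + 30 + 34 + 52 = 141

141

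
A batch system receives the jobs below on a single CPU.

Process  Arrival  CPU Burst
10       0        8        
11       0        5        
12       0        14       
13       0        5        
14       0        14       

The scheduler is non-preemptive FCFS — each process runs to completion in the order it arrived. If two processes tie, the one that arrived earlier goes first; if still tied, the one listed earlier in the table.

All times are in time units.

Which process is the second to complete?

Timeline: | 10 0-8 | 11 8-13 | 12 13-27 | 13 27-32 | 14 32-46 |
Completion: 10=8  11=13  12=27  13=32  14=46
Finish order: 10 → 11 → 12 → 13 → 14

11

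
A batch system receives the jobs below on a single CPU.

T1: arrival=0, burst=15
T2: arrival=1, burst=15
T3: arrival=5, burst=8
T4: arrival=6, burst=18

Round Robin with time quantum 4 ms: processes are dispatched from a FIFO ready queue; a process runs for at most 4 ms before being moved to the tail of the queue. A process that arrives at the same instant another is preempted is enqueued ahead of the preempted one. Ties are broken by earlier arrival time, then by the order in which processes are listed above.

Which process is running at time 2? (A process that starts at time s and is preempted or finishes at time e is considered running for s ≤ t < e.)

Timeline: | T1 0-4 | T2 4-8 | T1 8-12 | T3 12-16 | T4 16-20 | T2 20-24 | T1 24-28 | T3 28-32 | T4 32-36 | T2 36-40 | T1 40-43 | T4 43-47 | T2 47-50 | T4 50-56 |
Completion: T1=43  T2=50  T3=32  T4=56
Turnaround (C−A): T1=43  T2=49  T3=27  T4=50

T1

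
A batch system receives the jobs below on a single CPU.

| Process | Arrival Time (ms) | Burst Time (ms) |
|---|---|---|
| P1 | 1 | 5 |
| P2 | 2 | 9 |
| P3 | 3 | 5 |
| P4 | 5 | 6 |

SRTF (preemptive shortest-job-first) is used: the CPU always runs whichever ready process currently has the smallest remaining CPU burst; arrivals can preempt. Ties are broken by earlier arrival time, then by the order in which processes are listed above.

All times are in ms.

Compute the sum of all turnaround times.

Gantt: | idle 0-1 | P1 1-6 | P3 6-11 | P4 11-17 | P2 17-26 |
Completion: P1=6  P2=26  P3=11  P4=17
Turnaround = completion − arrival: P1=5, P2=24, P3=8, P4=12
Total turnaround = 5 + 24 + 8 + 12 = 49

49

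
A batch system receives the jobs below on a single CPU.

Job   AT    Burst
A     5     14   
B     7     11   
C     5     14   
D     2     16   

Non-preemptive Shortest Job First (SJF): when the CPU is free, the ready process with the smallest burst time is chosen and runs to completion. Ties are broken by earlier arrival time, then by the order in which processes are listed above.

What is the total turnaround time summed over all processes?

128

Gantt: | idle 0-2 | D 2-18 | B 18-29 | A 29-43 | C 43-57 |
Completion: A=43  B=29  C=57  D=18
Turnaround = completion − arrival: A=38, B=22, C=52, D=16
Total turnaround = 38 + 22 + 52 + 16 = 128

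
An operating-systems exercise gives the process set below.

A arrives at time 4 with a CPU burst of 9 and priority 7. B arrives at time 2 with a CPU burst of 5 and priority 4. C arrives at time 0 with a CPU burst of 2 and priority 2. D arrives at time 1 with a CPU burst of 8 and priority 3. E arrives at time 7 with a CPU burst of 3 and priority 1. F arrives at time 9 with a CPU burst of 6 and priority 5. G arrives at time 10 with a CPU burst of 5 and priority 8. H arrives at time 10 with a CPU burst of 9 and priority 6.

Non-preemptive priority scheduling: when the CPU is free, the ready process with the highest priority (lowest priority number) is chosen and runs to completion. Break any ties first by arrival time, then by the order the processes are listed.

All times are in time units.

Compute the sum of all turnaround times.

Schedule: | C 0-2 | D 2-10 | E 10-13 | B 13-18 | F 18-24 | H 24-33 | A 33-42 | G 42-47 |
Completion: A=42  B=18  C=2  D=10  E=13  F=24  G=47  H=33
Turnaround = completion − arrival: A=38, B=16, C=2, D=9, E=6, F=15, G=37, H=23
Total turnaround = 38 + 16 + 2 + 9 + 6 + 15 + 37 + 23 = 146

146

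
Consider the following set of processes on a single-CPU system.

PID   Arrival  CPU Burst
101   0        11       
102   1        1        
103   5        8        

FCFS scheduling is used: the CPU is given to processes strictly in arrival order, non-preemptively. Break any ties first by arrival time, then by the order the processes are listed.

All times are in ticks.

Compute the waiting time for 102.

Timeline: | 101 0-11 | 102 11-12 | 103 12-20 |
Completion: 101=11  102=12  103=20
Turnaround (C−A): 101=11  102=11  103=15
Waiting(102) = turnaround − burst = 11 − 1 = 10

10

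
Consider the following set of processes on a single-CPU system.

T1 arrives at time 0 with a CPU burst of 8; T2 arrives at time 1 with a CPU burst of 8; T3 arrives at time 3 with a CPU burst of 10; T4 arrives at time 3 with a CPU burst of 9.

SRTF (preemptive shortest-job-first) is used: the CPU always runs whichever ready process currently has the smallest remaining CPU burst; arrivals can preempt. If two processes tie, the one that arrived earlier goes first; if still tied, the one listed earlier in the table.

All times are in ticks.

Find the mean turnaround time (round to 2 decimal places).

Timeline: | T1 0-8 | T2 8-16 | T4 16-25 | T3 25-35 |
Completion: T1=8  T2=16  T3=35  T4=25
Turnaround (C−A): T1=8  T2=15  T3=32  T4=22
Turnaround times: T1=8, T2=15, T3=32, T4=22
Average turnaround = (8+15+32+22) / 4 = 77/4 = 19.25

19.25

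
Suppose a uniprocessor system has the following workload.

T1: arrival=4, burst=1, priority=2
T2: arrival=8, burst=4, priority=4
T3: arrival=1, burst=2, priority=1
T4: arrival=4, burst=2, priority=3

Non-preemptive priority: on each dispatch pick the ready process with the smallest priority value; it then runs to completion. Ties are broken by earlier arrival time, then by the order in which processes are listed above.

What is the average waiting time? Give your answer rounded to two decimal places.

Schedule: | idle 0-1 | T3 1-3 | idle 3-4 | T1 4-5 | T4 5-7 | idle 7-8 | T2 8-12 |
Completion: T1=5  T2=12  T3=3  T4=7
Turnaround (C−A): T1=1  T2=4  T3=2  T4=3
Waiting times: T1=0, T2=0, T3=0, T4=1
Average waiting = (0+0+0+1) / 4 = 1/4 = 0.25

0.25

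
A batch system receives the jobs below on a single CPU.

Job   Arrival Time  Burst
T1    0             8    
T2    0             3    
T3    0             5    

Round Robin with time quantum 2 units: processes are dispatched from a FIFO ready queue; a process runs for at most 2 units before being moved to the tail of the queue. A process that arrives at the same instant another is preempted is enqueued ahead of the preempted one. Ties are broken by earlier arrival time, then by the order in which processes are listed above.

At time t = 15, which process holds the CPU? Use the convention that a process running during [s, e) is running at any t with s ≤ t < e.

T1

Schedule: | T1 0-2 | T2 2-4 | T3 4-6 | T1 6-8 | T2 8-9 | T3 9-11 | T1 11-13 | T3 13-14 | T1 14-16 |
Completion: T1=16  T2=9  T3=14
Turnaround (C−A): T1=16  T2=9  T3=14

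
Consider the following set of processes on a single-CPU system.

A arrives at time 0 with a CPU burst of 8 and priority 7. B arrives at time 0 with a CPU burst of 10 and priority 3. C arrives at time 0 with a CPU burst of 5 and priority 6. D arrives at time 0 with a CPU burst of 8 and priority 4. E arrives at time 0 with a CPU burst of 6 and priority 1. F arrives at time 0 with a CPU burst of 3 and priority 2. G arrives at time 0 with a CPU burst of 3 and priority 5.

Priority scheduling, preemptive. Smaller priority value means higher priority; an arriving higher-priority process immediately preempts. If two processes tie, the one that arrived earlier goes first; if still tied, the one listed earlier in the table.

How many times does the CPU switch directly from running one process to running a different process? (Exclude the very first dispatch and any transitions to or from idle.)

Gantt: | E 0-6 | F 6-9 | B 9-19 | D 19-27 | G 27-30 | C 30-35 | A 35-43 |
Completion: A=43  B=19  C=35  D=27  E=6  F=9  G=30
Turnaround (C−A): A=43  B=19  C=35  D=27  E=6  F=9  G=30

6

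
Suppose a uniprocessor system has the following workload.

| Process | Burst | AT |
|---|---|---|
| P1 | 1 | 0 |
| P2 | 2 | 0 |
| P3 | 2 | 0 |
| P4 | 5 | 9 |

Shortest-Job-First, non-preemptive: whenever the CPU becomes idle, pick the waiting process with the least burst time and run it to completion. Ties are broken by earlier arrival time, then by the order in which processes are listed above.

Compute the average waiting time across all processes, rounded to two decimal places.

1.00

Timeline: | P1 0-1 | P2 1-3 | P3 3-5 | idle 5-9 | P4 9-14 |
Completion: P1=1  P2=3  P3=5  P4=14
Turnaround (C−A): P1=1  P2=3  P3=5  P4=5
Waiting times: P1=0, P2=1, P3=3, P4=0
Average waiting = (0+1+3+0) / 4 = 4/4 = 1.00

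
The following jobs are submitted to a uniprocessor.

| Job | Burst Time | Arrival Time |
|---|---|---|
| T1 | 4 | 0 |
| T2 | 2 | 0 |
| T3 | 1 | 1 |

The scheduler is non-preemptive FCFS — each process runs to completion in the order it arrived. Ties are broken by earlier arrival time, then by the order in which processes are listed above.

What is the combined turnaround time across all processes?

16

Schedule: | T1 0-4 | T2 4-6 | T3 6-7 |
Completion: T1=4  T2=6  T3=7
Turnaround = completion − arrival: T1=4, T2=6, T3=6
Total turnaround = 4 + 6 + 6 = 16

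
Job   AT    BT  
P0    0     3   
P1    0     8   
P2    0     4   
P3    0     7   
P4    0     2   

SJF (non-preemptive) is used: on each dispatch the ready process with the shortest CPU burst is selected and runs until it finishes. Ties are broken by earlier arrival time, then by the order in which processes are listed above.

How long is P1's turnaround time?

Timeline: | P4 0-2 | P0 2-5 | P2 5-9 | P3 9-16 | P1 16-24 |
Completion: P0=5  P1=24  P2=9  P3=16  P4=2
Turnaround (C−A): P0=5  P1=24  P2=9  P3=16  P4=2
Turnaround(P1) = completion − arrival = 24 − 0 = 24

24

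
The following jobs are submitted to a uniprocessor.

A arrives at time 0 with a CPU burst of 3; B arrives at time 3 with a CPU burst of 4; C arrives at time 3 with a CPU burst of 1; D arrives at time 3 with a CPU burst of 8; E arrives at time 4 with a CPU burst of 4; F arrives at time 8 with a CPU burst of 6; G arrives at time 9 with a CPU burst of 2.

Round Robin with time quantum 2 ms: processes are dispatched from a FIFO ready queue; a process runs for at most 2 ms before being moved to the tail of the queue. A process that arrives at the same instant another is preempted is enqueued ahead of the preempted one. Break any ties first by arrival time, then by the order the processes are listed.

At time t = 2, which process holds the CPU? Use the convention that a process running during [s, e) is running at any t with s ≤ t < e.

A

Schedule: | A 0-3 | B 3-5 | C 5-6 | D 6-8 | E 8-10 | B 10-12 | F 12-14 | D 14-16 | G 16-18 | E 18-20 | F 20-22 | D 22-24 | F 24-26 | D 26-28 |
Completion: A=3  B=12  C=6  D=28  E=20  F=26  G=18
Turnaround (C−A): A=3  B=9  C=3  D=25  E=16  F=18  G=9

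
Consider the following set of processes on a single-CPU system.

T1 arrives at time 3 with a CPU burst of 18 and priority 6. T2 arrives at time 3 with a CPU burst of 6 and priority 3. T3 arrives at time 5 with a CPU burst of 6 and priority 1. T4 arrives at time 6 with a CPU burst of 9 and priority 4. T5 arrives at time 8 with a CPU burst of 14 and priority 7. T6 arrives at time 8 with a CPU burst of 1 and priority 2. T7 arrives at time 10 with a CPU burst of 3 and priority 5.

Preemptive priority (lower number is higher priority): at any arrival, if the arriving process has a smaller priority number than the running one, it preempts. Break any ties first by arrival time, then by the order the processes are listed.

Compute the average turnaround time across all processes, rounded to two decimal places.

22.14

Schedule: | idle 0-3 | T2 3-5 | T3 5-11 | T6 11-12 | T2 12-16 | T4 16-25 | T7 25-28 | T1 28-46 | T5 46-60 |
Completion: T1=46  T2=16  T3=11  T4=25  T5=60  T6=12  T7=28
Turnaround times: T1=43, T2=13, T3=6, T4=19, T5=52, T6=4, T7=18
Average turnaround = (43+13+6+19+52+4+18) / 7 = 155/7 = 22.14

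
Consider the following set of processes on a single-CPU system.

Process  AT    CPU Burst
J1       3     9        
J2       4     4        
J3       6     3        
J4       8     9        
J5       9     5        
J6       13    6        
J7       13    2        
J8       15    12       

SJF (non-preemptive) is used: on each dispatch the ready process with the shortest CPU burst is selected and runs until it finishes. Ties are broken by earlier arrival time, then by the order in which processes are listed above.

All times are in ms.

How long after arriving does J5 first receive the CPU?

Timeline: | idle 0-3 | J1 3-12 | J3 12-15 | J7 15-17 | J2 17-21 | J5 21-26 | J6 26-32 | J4 32-41 | J8 41-53 |
Completion: J1=12  J2=21  J3=15  J4=41  J5=26  J6=32  J7=17  J8=53
Turnaround (C−A): J1=9  J2=17  J3=9  J4=33  J5=17  J6=19  J7=4  J8=38
Response(J5) = first start − arrival = 21 − 9 = 12

12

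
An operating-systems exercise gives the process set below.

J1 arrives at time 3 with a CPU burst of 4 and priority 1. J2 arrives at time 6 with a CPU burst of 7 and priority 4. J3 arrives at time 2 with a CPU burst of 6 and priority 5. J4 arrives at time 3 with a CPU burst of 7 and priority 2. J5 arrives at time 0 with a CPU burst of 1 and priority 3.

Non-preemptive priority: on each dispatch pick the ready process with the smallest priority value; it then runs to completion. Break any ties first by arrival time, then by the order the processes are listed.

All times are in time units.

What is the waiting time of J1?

Gantt: | J5 0-1 | idle 1-2 | J3 2-8 | J1 8-12 | J4 12-19 | J2 19-26 |
Completion: J1=12  J2=26  J3=8  J4=19  J5=1
Turnaround (C−A): J1=9  J2=20  J3=6  J4=16  J5=1
Waiting(J1) = turnaround − burst = 9 − 4 = 5

5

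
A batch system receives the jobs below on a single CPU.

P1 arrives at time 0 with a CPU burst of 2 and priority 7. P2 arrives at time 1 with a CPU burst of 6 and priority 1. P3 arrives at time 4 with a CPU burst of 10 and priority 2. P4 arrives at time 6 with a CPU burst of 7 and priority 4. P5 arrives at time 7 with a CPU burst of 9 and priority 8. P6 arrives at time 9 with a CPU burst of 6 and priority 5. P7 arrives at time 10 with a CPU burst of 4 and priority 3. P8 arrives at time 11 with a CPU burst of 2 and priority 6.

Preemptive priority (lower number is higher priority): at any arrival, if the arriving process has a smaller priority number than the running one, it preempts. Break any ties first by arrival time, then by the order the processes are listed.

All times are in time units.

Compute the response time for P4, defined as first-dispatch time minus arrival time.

Schedule: | P1 0-1 | P2 1-7 | P3 7-17 | P7 17-21 | P4 21-28 | P6 28-34 | P8 34-36 | P1 36-37 | P5 37-46 |
Completion: P1=37  P2=7  P3=17  P4=28  P5=46  P6=34  P7=21  P8=36
Response(P4) = first start − arrival = 21 − 6 = 15

15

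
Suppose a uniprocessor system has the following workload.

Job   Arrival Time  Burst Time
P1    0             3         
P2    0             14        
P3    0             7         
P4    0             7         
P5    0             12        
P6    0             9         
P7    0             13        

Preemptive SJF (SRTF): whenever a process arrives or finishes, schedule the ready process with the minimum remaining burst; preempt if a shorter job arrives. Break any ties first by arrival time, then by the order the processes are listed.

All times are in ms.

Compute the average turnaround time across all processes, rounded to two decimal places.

30.00

Gantt: | P1 0-3 | P3 3-10 | P4 10-17 | P6 17-26 | P5 26-38 | P7 38-51 | P2 51-65 |
Completion: P1=3  P2=65  P3=10  P4=17  P5=38  P6=26  P7=51
Turnaround times: P1=3, P2=65, P3=10, P4=17, P5=38, P6=26, P7=51
Average turnaround = (3+65+10+17+38+26+51) / 7 = 210/7 = 30.00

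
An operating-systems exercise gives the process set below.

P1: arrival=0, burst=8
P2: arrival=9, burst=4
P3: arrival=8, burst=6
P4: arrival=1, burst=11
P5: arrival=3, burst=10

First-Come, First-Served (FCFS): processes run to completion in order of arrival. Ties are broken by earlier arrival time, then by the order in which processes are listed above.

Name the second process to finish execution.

P4

Gantt: | P1 0-8 | P4 8-19 | P5 19-29 | P3 29-35 | P2 35-39 |
Completion: P1=8  P2=39  P3=35  P4=19  P5=29
Turnaround (C−A): P1=8  P2=30  P3=27  P4=18  P5=26
Finish order: P1 → P4 → P5 → P3 → P2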